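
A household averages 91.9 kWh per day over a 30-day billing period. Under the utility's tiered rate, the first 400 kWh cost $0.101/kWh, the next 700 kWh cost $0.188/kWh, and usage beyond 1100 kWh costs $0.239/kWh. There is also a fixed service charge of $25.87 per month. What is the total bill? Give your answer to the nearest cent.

Usage = 91.9 kWh/day × 30 days = 2757 kWh
First 400 kWh × $0.101 = $40.40
Next 700 kWh × $0.188 = $131.60
Remaining 1657 kWh × $0.239 = $396.02
Energy charge = $568.02; + service $25.87 = $593.89

$593.89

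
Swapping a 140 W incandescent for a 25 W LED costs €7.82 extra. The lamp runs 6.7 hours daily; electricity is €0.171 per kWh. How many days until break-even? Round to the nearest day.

59 days

Power saved = 140 − 25 = 115 W
Daily energy saved = 115 W × 6.7 h = 770.5 Wh = 0.7705 kWh
Daily savings = 0.7705 × €0.171 = €0.1318
Payback = €7.82 / €0.1318 per day = 59.35 days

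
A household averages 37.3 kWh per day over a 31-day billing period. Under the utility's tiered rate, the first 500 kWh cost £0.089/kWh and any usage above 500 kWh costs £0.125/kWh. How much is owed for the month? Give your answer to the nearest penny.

£126.54

Usage = 37.3 kWh/day × 31 days = 1156.3 kWh
First 500 kWh × £0.089 = £44.50
Remaining 656.3 kWh × £0.125 = £82.04
Total = £126.54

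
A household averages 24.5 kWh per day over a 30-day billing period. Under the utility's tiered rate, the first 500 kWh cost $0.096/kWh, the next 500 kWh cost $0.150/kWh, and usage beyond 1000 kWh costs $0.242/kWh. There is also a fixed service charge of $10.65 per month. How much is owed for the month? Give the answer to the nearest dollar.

$94

Usage = 24.5 kWh/day × 30 days = 735 kWh
First 500 kWh × $0.096 = $48.00
Next 235 kWh × $0.150 = $35.25
Remaining tier: 0 kWh (not reached)
Energy charge = $83.25; + service $10.65 = $93.90 ≈ $94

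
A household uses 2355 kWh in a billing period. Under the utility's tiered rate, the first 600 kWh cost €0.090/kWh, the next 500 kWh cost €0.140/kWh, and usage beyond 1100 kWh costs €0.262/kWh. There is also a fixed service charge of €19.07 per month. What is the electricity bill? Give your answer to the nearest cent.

First 600 kWh × €0.090 = €54.00
Next 500 kWh × €0.140 = €70.00
Remaining 1255 kWh × €0.262 = €328.81
Energy charge = €452.81; + service €19.07 = €471.88

€471.88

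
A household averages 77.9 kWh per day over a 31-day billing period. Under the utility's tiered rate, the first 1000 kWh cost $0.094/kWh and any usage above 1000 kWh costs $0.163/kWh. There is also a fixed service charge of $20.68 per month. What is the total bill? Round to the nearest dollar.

$345

Usage = 77.9 kWh/day × 31 days = 2414.9 kWh
First 1000 kWh × $0.094 = $94.00
Remaining 1414.9 kWh × $0.163 = $230.63
Energy charge = $324.63; + service $20.68 = $345.31 ≈ $345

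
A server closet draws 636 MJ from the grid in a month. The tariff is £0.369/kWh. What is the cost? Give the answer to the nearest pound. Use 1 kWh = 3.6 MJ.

£65

636 MJ × (0.27778 kWh/MJ) = 176.7 kWh
Cost = 176.7 kWh × £0.369/kWh = £65.19 ≈ £65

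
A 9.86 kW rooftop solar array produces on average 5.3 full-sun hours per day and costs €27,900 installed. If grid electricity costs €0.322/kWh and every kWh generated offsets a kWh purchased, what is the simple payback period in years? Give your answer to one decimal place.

4.5 years

Daily generation = 9.86 kW × 5.3 h = 52.26 kWh
Annual generation = 52.26 × 365 = 19074 kWh
Annual savings = 19074 × €0.322 = €6,141.88
Payback = €27,900 / €6,141.88 = 4.54 years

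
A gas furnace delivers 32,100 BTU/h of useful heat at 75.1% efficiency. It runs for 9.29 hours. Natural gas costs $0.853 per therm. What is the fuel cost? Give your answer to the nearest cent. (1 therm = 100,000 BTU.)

$3.39

Heat delivered = 32,100 BTU/h × 9.29 h = 298,209 BTU
Gas input = 298,209 / 0.751 = 397,083 BTU
= 397,083 / 100,000 = 3.971 therm
Cost = 3.971 × $0.853/therm = $3.39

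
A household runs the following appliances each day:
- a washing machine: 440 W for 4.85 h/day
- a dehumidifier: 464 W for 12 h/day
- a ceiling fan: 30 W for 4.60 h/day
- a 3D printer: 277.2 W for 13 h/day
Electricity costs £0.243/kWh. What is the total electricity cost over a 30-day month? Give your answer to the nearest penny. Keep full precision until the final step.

£83.42

washing machine: 440 W × 4.85 h × 30 d = 64,020 Wh = 64.02 kWh
dehumidifier: 464 W × 12 h × 30 d = 167,040 Wh = 167 kWh
ceiling fan: 30 W × 4.60 h × 30 d = 4,140 Wh = 4.14 kWh
3D printer: 277.2 W × 13 h × 30 d = 108,108 Wh = 108.1 kWh
Total energy = 64.02 + 167 + 4.14 + 108.1 = 343.3 kWh
Cost = 343.3 kWh × £0.243 = £83.42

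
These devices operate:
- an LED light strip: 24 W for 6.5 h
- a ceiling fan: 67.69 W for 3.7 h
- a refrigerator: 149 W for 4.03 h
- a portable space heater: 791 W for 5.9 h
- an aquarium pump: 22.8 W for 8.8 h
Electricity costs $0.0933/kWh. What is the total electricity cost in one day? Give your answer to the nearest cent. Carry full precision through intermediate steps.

$0.55

LED light strip: 24 W × 6.5 h = 156 Wh = 0.156 kWh
ceiling fan: 67.69 W × 3.7 h = 250 Wh = 0.2505 kWh
refrigerator: 149 W × 4.03 h = 600 Wh = 0.6005 kWh
portable space heater: 791 W × 5.9 h = 4,667 Wh = 4.667 kWh
aquarium pump: 22.8 W × 8.8 h = 201 Wh = 0.2006 kWh
Total energy = 0.156 + 0.2505 + 0.6005 + 4.667 + 0.2006 = 5.874 kWh
Cost = 5.874 kWh × $0.0933 = $0.55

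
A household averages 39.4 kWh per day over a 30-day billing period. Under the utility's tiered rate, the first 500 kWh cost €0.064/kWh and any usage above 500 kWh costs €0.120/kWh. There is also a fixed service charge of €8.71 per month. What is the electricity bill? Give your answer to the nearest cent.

€122.55

Usage = 39.4 kWh/day × 30 days = 1182 kWh
First 500 kWh × €0.064 = €32.00
Remaining 682 kWh × €0.120 = €81.84
Energy charge = €113.84; + service €8.71 = €122.55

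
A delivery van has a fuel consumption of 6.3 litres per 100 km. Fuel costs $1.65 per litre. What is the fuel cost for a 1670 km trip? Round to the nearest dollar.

$174

Fuel = 6.3 L/100 km × 1670 km / 100 = 105.2 L
Cost = 105.2 L × $1.65/L = $173.60 ≈ $174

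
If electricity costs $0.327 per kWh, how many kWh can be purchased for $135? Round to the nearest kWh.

$135 / $0.327 per kWh = 412.8 kWh

413 kWh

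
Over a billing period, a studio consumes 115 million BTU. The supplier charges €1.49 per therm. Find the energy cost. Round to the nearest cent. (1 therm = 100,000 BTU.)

115 million BTU × (10 therm/million BTU) = 1,150 therm
Cost = 1,150 therm × €1.49/therm = €1,713.50

€1713.50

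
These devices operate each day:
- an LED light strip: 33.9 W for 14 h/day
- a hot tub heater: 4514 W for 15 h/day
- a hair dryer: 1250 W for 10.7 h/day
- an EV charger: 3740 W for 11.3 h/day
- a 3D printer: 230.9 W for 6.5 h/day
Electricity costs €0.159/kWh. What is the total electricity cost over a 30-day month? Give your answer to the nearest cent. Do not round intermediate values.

LED light strip: 33.9 W × 14 h × 30 d = 14,238 Wh = 14.24 kWh
hot tub heater: 4514 W × 15 h × 30 d = 2,031,300 Wh = 2,031 kWh
hair dryer: 1250 W × 10.7 h × 30 d = 401,250 Wh = 401.2 kWh
EV charger: 3740 W × 11.3 h × 30 d = 1,267,860 Wh = 1,268 kWh
3D printer: 230.9 W × 6.5 h × 30 d = 45,026 Wh = 45.03 kWh
Total energy = 14.24 + 2,031 + 401.2 + 1,268 + 45.03 = 3,760 kWh
Cost = 3,760 kWh × €0.159 = €597.79

€597.79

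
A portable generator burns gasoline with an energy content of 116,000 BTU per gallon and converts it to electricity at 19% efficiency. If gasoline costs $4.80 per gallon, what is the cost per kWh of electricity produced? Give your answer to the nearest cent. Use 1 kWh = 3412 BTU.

$0.74

Electrical output per gallon = 116,000 BTU × 0.19 / 3412 BTU/kWh = 6.46 kWh
Cost per kWh = $4.80 / 6.46 kWh = $0.743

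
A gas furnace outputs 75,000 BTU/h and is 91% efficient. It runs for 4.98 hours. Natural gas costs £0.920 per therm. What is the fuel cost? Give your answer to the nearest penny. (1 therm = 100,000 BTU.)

£3.78

Heat delivered = 75,000 BTU/h × 4.98 h = 373,500 BTU
Gas input = 373,500 / 0.91 = 410,440 BTU
= 410,440 / 100,000 = 4.104 therm
Cost = 4.104 × £0.920/therm = £3.78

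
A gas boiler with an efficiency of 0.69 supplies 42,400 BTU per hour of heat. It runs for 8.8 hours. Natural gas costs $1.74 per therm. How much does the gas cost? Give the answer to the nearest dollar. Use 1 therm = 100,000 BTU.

Heat delivered = 42,400 BTU/h × 8.8 h = 373,120 BTU
Gas input = 373,120 / 0.69 = 540,754 BTU
= 540,754 / 100,000 = 5.408 therm
Cost = 5.408 × $1.74/therm = $9.41 ≈ $9

$9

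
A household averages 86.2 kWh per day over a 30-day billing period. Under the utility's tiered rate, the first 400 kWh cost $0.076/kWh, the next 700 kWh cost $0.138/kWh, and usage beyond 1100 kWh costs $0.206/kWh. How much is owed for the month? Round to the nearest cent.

$433.12

Usage = 86.2 kWh/day × 30 days = 2586 kWh
First 400 kWh × $0.076 = $30.40
Next 700 kWh × $0.138 = $96.60
Remaining 1486 kWh × $0.206 = $306.12
Total = $433.12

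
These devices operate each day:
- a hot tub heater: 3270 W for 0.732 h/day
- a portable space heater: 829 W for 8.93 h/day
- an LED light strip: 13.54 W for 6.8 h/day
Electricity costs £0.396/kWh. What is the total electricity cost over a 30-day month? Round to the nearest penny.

£117.48

hot tub heater: 3270 W × 0.732 h × 30 d = 71,809 Wh = 71.81 kWh
portable space heater: 829 W × 8.93 h × 30 d = 222,089 Wh = 222.1 kWh
LED light strip: 13.54 W × 6.8 h × 30 d = 2,762 Wh = 2.762 kWh
Total energy = 71.81 + 222.1 + 2.762 = 296.7 kWh
Cost = 296.7 kWh × £0.396 = £117.48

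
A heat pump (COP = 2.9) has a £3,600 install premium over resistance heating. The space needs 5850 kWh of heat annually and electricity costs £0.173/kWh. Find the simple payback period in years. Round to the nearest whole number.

Resistance: 5850 kWh × £0.173 = £1,012.05/yr
Heat pump: 5850 / 2.9 = 2017 kWh in → × £0.173 = £348.98/yr
Annual savings = £663.07
Payback = £3,600 / £663.07 = 5.43 years

5 years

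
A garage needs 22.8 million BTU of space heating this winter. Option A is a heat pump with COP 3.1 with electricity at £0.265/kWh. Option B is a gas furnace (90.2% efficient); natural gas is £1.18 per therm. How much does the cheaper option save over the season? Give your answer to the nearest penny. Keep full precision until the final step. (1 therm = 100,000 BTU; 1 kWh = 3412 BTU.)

£272.96

Heat load = 22.8 × 10⁶ BTU = 22,800,000 BTU
Gas: input = 22,800,000 / 0.902 = 25,277,162 BTU = 252.8 therm → 252.8 × £1.18 = £298.27
Heat pump: 22,800,000 BTU / 3412 = 6,682 kWh heat; / 3.1 = 2,156 kWh in → × £0.265 = £571.23
Difference = |£298.27 − £571.23| = £272.96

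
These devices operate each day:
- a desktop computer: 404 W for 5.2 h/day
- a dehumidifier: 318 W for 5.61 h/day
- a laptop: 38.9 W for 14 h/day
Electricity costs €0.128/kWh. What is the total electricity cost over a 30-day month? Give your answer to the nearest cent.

€17.01

desktop computer: 404 W × 5.2 h × 30 d = 63,024 Wh = 63.02 kWh
dehumidifier: 318 W × 5.61 h × 30 d = 53,519 Wh = 53.52 kWh
laptop: 38.9 W × 14 h × 30 d = 16,338 Wh = 16.34 kWh
Total energy = 63.02 + 53.52 + 16.34 = 132.9 kWh
Cost = 132.9 kWh × €0.128 = €17.01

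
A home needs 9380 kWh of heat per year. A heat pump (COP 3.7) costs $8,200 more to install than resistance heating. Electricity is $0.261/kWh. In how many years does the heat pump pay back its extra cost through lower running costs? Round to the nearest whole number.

5 years

Resistance: 9380 kWh × $0.261 = $2,448.18/yr
Heat pump: 9380 / 3.7 = 2535 kWh in → × $0.261 = $661.67/yr
Annual savings = $1,786.51
Payback = $8,200 / $1,786.51 = 4.59 years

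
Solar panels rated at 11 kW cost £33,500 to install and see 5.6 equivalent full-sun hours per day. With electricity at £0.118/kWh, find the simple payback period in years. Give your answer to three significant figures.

Daily generation = 11 kW × 5.6 h = 61.6 kWh
Annual generation = 61.6 × 365 = 22484 kWh
Annual savings = 22484 × £0.118 = £2,653.11
Payback = £33,500 / £2,653.11 = 12.6 years

12.6 years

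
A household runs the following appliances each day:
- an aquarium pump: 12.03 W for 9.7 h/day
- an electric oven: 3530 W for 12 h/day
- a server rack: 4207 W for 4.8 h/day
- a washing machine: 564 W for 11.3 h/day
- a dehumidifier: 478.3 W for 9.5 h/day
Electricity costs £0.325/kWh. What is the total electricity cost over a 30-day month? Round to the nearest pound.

£717

aquarium pump: 12.03 W × 9.7 h × 30 d = 3,501 Wh = 3.501 kWh
electric oven: 3530 W × 12 h × 30 d = 1,270,800 Wh = 1,271 kWh
server rack: 4207 W × 4.8 h × 30 d = 605,808 Wh = 605.8 kWh
washing machine: 564 W × 11.3 h × 30 d = 191,196 Wh = 191.2 kWh
dehumidifier: 478.3 W × 9.5 h × 30 d = 136,316 Wh = 136.3 kWh
Total energy = 3.501 + 1,271 + 605.8 + 191.2 + 136.3 = 2,208 kWh
Cost = 2,208 kWh × £0.325 = £717.48 ≈ £717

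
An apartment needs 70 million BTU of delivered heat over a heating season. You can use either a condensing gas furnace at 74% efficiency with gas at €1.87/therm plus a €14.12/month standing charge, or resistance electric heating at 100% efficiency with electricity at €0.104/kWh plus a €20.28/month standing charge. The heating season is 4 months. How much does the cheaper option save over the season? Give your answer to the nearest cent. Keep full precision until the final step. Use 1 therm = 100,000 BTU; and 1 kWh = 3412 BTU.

€389.37

Heat load = 70 × 10⁶ BTU = 70,000,000 BTU
Gas: input = 70,000,000 / 0.74 = 94,594,595 BTU = 945.9 therm → 945.9 × €1.87 = €1,768.92; + 4 × €14.12 standing = €1,825.40
Electric: 70,000,000 BTU / 3412 = 20,520 kWh → × €0.104 = €2,133.65; + 4 × €20.28 standing = €2,214.77
Difference = |€1,825.40 − €2,214.77| = €389.37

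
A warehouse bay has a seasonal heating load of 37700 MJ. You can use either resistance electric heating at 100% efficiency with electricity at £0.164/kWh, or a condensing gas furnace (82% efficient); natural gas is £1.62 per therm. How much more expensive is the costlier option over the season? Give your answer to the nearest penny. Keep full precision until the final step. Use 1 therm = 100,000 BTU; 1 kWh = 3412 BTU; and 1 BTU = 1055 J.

Heat load = 37700 MJ = 37,700,000,000 J / 1055 = 35,734,597 BTU
Gas: input = 35,734,597 / 0.82 = 43,578,777 BTU = 435.8 therm → 435.8 × £1.62 = £705.98
Electric: 35,734,597 BTU / 3412 = 10,470 kWh → × £0.164 = £1,717.61
Difference = |£705.98 − £1,717.61| = £1,011.63

£1011.63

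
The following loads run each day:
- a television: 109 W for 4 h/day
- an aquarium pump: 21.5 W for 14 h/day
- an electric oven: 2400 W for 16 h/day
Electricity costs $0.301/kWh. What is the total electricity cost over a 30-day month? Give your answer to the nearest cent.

$353.41

television: 109 W × 4 h × 30 d = 13,080 Wh = 13.08 kWh
aquarium pump: 21.5 W × 14 h × 30 d = 9,030 Wh = 9.03 kWh
electric oven: 2400 W × 16 h × 30 d = 1,152,000 Wh = 1,152 kWh
Total energy = 13.08 + 9.03 + 1,152 = 1,174 kWh
Cost = 1,174 kWh × $0.301 = $353.41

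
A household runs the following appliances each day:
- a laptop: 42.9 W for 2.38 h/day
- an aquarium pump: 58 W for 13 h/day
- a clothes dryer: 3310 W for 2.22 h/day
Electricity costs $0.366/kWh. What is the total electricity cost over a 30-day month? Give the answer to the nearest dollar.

laptop: 42.9 W × 2.38 h × 30 d = 3,063 Wh = 3.063 kWh
aquarium pump: 58 W × 13 h × 30 d = 22,620 Wh = 22.62 kWh
clothes dryer: 3310 W × 2.22 h × 30 d = 220,446 Wh = 220.4 kWh
Total energy = 3.063 + 22.62 + 220.4 = 246.1 kWh
Cost = 246.1 kWh × $0.366 = $90.08 ≈ $90

$90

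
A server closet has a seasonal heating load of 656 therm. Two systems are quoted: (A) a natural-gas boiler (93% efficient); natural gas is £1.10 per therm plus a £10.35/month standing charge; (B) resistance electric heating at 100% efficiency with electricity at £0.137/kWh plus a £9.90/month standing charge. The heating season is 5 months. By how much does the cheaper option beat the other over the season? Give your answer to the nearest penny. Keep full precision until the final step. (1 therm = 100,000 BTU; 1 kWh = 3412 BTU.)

£1855.83

Heat load = 656 therm × 100,000 = 65,600,000 BTU
Gas: input = 65,600,000 / 0.930 = 70,537,634 BTU = 705.4 therm → 705.4 × £1.10 = £775.91; + 5 × £10.35 standing = £827.66
Electric: 65,600,000 BTU / 3412 = 19,230 kWh → × £0.137 = £2,634.00; + 5 × £9.90 standing = £2,683.50
Difference = |£827.66 − £2,683.50| = £1,855.83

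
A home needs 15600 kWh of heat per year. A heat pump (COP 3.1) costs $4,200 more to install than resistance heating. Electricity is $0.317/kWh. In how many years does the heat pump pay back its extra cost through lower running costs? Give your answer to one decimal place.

1.3 years

Resistance: 15600 kWh × $0.317 = $4,945.20/yr
Heat pump: 15600 / 3.1 = 5032 kWh in → × $0.317 = $1,595.23/yr
Annual savings = $3,349.97
Payback = $4,200 / $3,349.97 = 1.25 years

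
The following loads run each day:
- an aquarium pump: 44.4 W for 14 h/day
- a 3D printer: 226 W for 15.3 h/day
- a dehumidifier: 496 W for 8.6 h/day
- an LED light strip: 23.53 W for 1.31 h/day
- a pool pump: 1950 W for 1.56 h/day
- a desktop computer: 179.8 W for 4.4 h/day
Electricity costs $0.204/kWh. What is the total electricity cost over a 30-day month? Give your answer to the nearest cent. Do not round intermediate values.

$74.72

aquarium pump: 44.4 W × 14 h × 30 d = 18,648 Wh = 18.65 kWh
3D printer: 226 W × 15.3 h × 30 d = 103,734 Wh = 103.7 kWh
dehumidifier: 496 W × 8.6 h × 30 d = 127,968 Wh = 128 kWh
LED light strip: 23.53 W × 1.31 h × 30 d = 925 Wh = 0.9247 kWh
pool pump: 1950 W × 1.56 h × 30 d = 91,260 Wh = 91.26 kWh
desktop computer: 179.8 W × 4.4 h × 30 d = 23,734 Wh = 23.73 kWh
Total energy = 18.65 + 103.7 + 128 + 0.9247 + 91.26 + 23.73 = 366.3 kWh
Cost = 366.3 kWh × $0.204 = $74.72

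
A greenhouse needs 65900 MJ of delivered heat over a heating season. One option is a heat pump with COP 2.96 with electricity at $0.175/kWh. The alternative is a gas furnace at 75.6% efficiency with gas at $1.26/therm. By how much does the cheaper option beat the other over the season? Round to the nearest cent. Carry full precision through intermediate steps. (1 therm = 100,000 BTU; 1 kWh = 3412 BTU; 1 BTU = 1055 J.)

Heat load = 65900 MJ = 65,900,000,000 J / 1055 = 62,464,455 BTU
Gas: input = 62,464,455 / 0.756 = 82,624,940 BTU = 826.2 therm → 826.2 × $1.26 = $1,041.07
Heat pump: 62,464,455 BTU / 3412 = 18,310 kWh heat; / 2.96 = 6,185 kWh in → × $0.175 = $1,082.36
Difference = |$1,041.07 − $1,082.36| = $41.28

$41.28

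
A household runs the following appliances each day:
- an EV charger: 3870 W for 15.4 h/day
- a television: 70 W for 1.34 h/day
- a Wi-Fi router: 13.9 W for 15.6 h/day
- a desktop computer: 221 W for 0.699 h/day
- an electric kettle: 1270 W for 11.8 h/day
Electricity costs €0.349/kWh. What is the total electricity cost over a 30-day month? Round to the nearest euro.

EV charger: 3870 W × 15.4 h × 30 d = 1,787,940 Wh = 1,788 kWh
television: 70 W × 1.34 h × 30 d = 2,814 Wh = 2.814 kWh
Wi-Fi router: 13.9 W × 15.6 h × 30 d = 6,505 Wh = 6.505 kWh
desktop computer: 221 W × 0.699 h × 30 d = 4,634 Wh = 4.634 kWh
electric kettle: 1270 W × 11.8 h × 30 d = 449,580 Wh = 449.6 kWh
Total energy = 1,788 + 2.814 + 6.505 + 4.634 + 449.6 = 2,251 kWh
Cost = 2,251 kWh × €0.349 = €785.76 ≈ €786

€786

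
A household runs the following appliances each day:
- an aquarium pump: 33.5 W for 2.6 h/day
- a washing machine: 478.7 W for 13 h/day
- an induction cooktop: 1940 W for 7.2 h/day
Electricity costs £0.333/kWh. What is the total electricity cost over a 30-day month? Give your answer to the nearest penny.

£202.58

aquarium pump: 33.5 W × 2.6 h × 30 d = 2,613 Wh = 2.613 kWh
washing machine: 478.7 W × 13 h × 30 d = 186,693 Wh = 186.7 kWh
induction cooktop: 1940 W × 7.2 h × 30 d = 419,040 Wh = 419 kWh
Total energy = 2.613 + 186.7 + 419 = 608.3 kWh
Cost = 608.3 kWh × £0.333 = £202.58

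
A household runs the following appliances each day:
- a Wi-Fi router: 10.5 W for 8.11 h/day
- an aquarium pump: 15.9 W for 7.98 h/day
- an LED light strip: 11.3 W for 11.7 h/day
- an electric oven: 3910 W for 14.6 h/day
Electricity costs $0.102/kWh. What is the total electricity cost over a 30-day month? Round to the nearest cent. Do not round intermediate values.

Wi-Fi router: 10.5 W × 8.11 h × 30 d = 2,555 Wh = 2.555 kWh
aquarium pump: 15.9 W × 7.98 h × 30 d = 3,806 Wh = 3.806 kWh
LED light strip: 11.3 W × 11.7 h × 30 d = 3,966 Wh = 3.966 kWh
electric oven: 3910 W × 14.6 h × 30 d = 1,712,580 Wh = 1,713 kWh
Total energy = 2.555 + 3.806 + 3.966 + 1,713 = 1,723 kWh
Cost = 1,723 kWh × $0.102 = $175.74

$175.74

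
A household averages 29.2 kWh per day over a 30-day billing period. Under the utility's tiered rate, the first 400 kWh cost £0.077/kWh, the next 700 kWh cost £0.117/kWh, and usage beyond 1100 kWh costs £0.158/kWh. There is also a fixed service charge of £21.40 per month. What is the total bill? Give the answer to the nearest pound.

£108

Usage = 29.2 kWh/day × 30 days = 876 kWh
First 400 kWh × £0.077 = £30.80
Next 476 kWh × £0.117 = £55.69
Remaining tier: 0 kWh (not reached)
Energy charge = £86.49; + service £21.40 = £107.89 ≈ £108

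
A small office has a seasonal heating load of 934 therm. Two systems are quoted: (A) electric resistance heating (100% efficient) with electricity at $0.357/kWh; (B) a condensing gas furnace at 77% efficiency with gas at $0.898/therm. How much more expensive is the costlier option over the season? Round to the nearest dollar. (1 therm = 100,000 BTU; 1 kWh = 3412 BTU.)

Heat load = 934 therm × 100,000 = 93,400,000 BTU
Gas: input = 93,400,000 / 0.77 = 121,298,701 BTU = 1,213 therm → 1,213 × $0.898 = $1,089.26
Electric: 93,400,000 BTU / 3412 = 27,370 kWh → × $0.357 = $9,772.51
Difference = |$1,089.26 − $9,772.51| = $8,683.25 ≈ $8683

$8683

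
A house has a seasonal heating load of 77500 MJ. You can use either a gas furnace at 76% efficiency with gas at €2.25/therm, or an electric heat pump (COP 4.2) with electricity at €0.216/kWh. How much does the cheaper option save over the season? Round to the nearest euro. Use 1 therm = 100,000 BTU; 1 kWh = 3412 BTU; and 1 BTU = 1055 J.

€1068

Heat load = 77500 MJ = 77,500,000,000 J / 1055 = 73,459,716 BTU
Gas: input = 73,459,716 / 0.76 = 96,657,521 BTU = 966.6 therm → 966.6 × €2.25 = €2,174.79
Heat pump: 73,459,716 BTU / 3412 = 21,530 kWh heat; / 4.2 = 5,126 kWh in → × €0.216 = €1,107.25
Difference = |€2,174.79 − €1,107.25| = €1,067.55 ≈ €1068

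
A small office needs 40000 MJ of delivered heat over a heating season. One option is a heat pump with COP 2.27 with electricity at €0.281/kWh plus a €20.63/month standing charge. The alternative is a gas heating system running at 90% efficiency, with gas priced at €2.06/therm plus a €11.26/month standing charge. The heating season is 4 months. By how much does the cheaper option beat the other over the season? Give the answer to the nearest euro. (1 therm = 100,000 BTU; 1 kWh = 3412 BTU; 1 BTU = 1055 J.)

Heat load = 40000 MJ = 40,000,000,000 J / 1055 = 37,914,692 BTU
Gas: input = 37,914,692 / 0.90 = 42,127,435 BTU = 421.3 therm → 421.3 × €2.06 = €867.83; + 4 × €11.26 standing = €912.87
Heat pump: 37,914,692 BTU / 3412 = 11,110 kWh heat; / 2.27 = 4,895 kWh in → × €0.281 = €1,375.56; + 4 × €20.63 standing = €1,458.08
Difference = |€912.87 − €1,458.08| = €545.21 ≈ €545

€545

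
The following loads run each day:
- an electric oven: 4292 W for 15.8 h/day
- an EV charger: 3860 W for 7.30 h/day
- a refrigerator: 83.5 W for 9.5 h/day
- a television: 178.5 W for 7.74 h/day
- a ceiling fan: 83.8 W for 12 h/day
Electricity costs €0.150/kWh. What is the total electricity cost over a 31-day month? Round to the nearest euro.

electric oven: 4292 W × 15.8 h × 31 d = 2,102,222 Wh = 2,102 kWh
EV charger: 3860 W × 7.30 h × 31 d = 873,518 Wh = 873.5 kWh
refrigerator: 83.5 W × 9.5 h × 31 d = 24,591 Wh = 24.59 kWh
television: 178.5 W × 7.74 h × 31 d = 42,829 Wh = 42.83 kWh
ceiling fan: 83.8 W × 12 h × 31 d = 31,174 Wh = 31.17 kWh
Total energy = 2,102 + 873.5 + 24.59 + 42.83 + 31.17 = 3,074 kWh
Cost = 3,074 kWh × €0.150 = €461.15 ≈ €461

€461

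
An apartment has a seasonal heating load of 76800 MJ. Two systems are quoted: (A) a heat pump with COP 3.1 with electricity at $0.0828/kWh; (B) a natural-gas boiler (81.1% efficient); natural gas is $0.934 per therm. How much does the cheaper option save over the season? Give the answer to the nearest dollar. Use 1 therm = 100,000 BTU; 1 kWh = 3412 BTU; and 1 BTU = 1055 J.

Heat load = 76800 MJ = 76,800,000,000 J / 1055 = 72,796,209 BTU
Gas: input = 72,796,209 / 0.811 = 89,761,046 BTU = 897.6 therm → 897.6 × $0.934 = $838.37
Heat pump: 72,796,209 BTU / 3412 = 21,340 kWh heat; / 3.1 = 6,882 kWh in → × $0.0828 = $569.86
Difference = |$838.37 − $569.86| = $268.51 ≈ $269

$269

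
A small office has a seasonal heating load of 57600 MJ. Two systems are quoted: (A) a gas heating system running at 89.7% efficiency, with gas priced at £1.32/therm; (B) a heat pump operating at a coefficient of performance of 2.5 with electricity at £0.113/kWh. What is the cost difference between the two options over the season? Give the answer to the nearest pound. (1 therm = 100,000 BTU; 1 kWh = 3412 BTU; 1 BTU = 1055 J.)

£80

Heat load = 57600 MJ = 57,600,000,000 J / 1055 = 54,597,156 BTU
Gas: input = 54,597,156 / 0.897 = 60,866,395 BTU = 608.7 therm → 608.7 × £1.32 = £803.44
Heat pump: 54,597,156 BTU / 3412 = 16,000 kWh heat; / 2.5 = 6,401 kWh in → × £0.113 = £723.27
Difference = |£803.44 − £723.27| = £80.17 ≈ £80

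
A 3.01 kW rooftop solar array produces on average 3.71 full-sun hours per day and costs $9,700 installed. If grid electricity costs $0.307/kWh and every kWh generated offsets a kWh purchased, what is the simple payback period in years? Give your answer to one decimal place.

7.8 years

Daily generation = 3.01 kW × 3.71 h = 11.17 kWh
Annual generation = 11.17 × 365 = 4076 kWh
Annual savings = 4076 × $0.307 = $1,251.33
Payback = $9,700 / $1,251.33 = 7.75 years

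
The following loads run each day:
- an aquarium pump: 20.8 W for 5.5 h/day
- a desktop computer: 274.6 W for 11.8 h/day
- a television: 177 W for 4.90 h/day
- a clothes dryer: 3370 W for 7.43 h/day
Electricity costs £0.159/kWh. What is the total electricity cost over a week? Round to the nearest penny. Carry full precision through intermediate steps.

aquarium pump: 20.8 W × 5.5 h × 7 d = 801 Wh = 0.8008 kWh
desktop computer: 274.6 W × 11.8 h × 7 d = 22,682 Wh = 22.68 kWh
television: 177 W × 4.90 h × 7 d = 6,071 Wh = 6.071 kWh
clothes dryer: 3370 W × 7.43 h × 7 d = 175,274 Wh = 175.3 kWh
Total energy = 0.8008 + 22.68 + 6.071 + 175.3 = 204.8 kWh
Cost = 204.8 kWh × £0.159 = £32.57

£32.57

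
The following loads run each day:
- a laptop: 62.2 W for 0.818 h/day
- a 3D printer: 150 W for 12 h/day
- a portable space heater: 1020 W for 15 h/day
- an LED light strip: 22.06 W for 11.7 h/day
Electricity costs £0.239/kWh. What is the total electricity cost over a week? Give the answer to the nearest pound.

laptop: 62.2 W × 0.818 h × 7 d = 356 Wh = 0.3562 kWh
3D printer: 150 W × 12 h × 7 d = 12,600 Wh = 12.6 kWh
portable space heater: 1020 W × 15 h × 7 d = 107,100 Wh = 107.1 kWh
LED light strip: 22.06 W × 11.7 h × 7 d = 1,807 Wh = 1.807 kWh
Total energy = 0.3562 + 12.6 + 107.1 + 1.807 = 121.9 kWh
Cost = 121.9 kWh × £0.239 = £29.13 ≈ £29

£29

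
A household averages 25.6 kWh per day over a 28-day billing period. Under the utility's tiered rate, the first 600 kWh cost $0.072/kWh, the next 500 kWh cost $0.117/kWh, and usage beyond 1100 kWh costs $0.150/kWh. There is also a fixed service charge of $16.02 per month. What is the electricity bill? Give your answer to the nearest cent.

Usage = 25.6 kWh/day × 28 days = 716.8 kWh
First 600 kWh × $0.072 = $43.20
Next 116.8 kWh × $0.117 = $13.67
Remaining tier: 0 kWh (not reached)
Energy charge = $56.87; + service $16.02 = $72.89

$72.89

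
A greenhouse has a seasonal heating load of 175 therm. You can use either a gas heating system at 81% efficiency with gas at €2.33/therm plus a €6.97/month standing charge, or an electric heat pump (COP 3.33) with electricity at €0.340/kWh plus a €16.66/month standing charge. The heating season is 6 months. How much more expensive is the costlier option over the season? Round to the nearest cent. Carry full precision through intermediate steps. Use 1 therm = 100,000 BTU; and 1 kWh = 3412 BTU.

Heat load = 175 therm × 100,000 = 17,500,000 BTU
Gas: input = 17,500,000 / 0.81 = 21,604,938 BTU = 216 therm → 216 × €2.33 = €503.40; + 6 × €6.97 standing = €545.22
Heat pump: 17,500,000 BTU / 3412 = 5,129 kWh heat; / 3.33 = 1,540 kWh in → × €0.340 = €523.68; + 6 × €16.66 standing = €623.64
Difference = |€545.22 − €623.64| = €78.42

€78.42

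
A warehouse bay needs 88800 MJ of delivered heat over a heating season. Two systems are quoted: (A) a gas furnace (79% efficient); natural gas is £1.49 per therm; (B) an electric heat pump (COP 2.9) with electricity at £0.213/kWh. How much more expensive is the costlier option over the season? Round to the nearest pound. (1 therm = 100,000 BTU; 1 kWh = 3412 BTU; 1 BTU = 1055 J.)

£224

Heat load = 88800 MJ = 88,800,000,000 J / 1055 = 84,170,616 BTU
Gas: input = 84,170,616 / 0.79 = 106,545,084 BTU = 1,065 therm → 1,065 × £1.49 = £1,587.52
Heat pump: 84,170,616 BTU / 3412 = 24,670 kWh heat; / 2.9 = 8,507 kWh in → × £0.213 = £1,811.90
Difference = |£1,587.52 − £1,811.90| = £224.37 ≈ £224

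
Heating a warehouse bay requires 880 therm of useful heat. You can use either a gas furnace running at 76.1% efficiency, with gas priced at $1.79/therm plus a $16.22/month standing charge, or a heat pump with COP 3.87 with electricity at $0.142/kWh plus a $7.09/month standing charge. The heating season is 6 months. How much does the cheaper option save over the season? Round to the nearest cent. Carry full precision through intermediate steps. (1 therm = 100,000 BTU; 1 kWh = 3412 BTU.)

$1178.34

Heat load = 880 therm × 100,000 = 88,000,000 BTU
Gas: input = 88,000,000 / 0.761 = 115,637,319 BTU = 1,156 therm → 1,156 × $1.79 = $2,069.91; + 6 × $16.22 standing = $2,167.23
Heat pump: 88,000,000 BTU / 3412 = 25,790 kWh heat; / 3.87 = 6,664 kWh in → × $0.142 = $946.35; + 6 × $7.09 standing = $988.89
Difference = |$2,167.23 − $988.89| = $1,178.34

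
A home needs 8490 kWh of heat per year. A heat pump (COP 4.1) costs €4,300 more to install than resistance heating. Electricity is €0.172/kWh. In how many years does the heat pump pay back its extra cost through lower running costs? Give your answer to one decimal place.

Resistance: 8490 kWh × €0.172 = €1,460.28/yr
Heat pump: 8490 / 4.1 = 2071 kWh in → × €0.172 = €356.17/yr
Annual savings = €1,104.11
Payback = €4,300 / €1,104.11 = 3.89 years

3.9 years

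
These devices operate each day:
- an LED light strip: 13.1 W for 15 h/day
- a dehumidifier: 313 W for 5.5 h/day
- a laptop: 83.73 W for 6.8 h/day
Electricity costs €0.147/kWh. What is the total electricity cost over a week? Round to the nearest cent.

€2.56

LED light strip: 13.1 W × 15 h × 7 d = 1,376 Wh = 1.375 kWh
dehumidifier: 313 W × 5.5 h × 7 d = 12,050 Wh = 12.05 kWh
laptop: 83.73 W × 6.8 h × 7 d = 3,986 Wh = 3.986 kWh
Total energy = 1.375 + 12.05 + 3.986 = 17.41 kWh
Cost = 17.41 kWh × €0.147 = €2.56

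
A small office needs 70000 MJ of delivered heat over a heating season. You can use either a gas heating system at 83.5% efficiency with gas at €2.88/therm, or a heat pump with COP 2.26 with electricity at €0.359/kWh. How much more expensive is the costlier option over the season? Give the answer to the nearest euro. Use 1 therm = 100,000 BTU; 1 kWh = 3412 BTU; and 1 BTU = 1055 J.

Heat load = 70000 MJ = 70,000,000,000 J / 1055 = 66,350,711 BTU
Gas: input = 66,350,711 / 0.835 = 79,461,929 BTU = 794.6 therm → 794.6 × €2.88 = €2,288.50
Heat pump: 66,350,711 BTU / 3412 = 19,450 kWh heat; / 2.26 = 8,605 kWh in → × €0.359 = €3,089.03
Difference = |€2,288.50 − €3,089.03| = €800.53 ≈ €801

€801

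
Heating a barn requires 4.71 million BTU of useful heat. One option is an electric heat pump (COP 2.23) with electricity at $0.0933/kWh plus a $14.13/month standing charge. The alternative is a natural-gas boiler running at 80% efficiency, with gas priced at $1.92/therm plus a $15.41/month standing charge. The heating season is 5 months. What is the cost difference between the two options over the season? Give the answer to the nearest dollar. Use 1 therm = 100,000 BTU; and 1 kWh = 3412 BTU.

Heat load = 4.71 × 10⁶ BTU = 4,710,000 BTU
Gas: input = 4,710,000 / 0.80 = 5,887,500 BTU = 58.88 therm → 58.88 × $1.92 = $113.04; + 5 × $15.41 standing = $190.09
Heat pump: 4,710,000 BTU / 3412 = 1,380 kWh heat; / 2.23 = 619 kWh in → × $0.0933 = $57.75; + 5 × $14.13 standing = $128.40
Difference = |$190.09 − $128.40| = $61.69 ≈ $62

$62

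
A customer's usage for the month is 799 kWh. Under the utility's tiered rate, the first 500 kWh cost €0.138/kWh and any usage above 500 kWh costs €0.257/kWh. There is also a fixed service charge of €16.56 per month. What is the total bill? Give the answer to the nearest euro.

€162

First 500 kWh × €0.138 = €69.00
Remaining 299 kWh × €0.257 = €76.84
Energy charge = €145.84; + service €16.56 = €162.40 ≈ €162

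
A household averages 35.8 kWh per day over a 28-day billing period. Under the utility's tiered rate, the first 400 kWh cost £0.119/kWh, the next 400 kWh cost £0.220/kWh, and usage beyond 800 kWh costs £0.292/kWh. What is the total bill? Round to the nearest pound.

Usage = 35.8 kWh/day × 28 days = 1002.4 kWh
First 400 kWh × £0.119 = £47.60
Next 400 kWh × £0.220 = £88.00
Remaining 202.4 kWh × £0.292 = £59.10
Total = £194.70 ≈ £195

£195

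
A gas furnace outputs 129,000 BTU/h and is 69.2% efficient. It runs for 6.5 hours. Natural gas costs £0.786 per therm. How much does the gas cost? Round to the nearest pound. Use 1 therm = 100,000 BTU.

£10

Heat delivered = 129,000 BTU/h × 6.5 h = 838,500 BTU
Gas input = 838,500 / 0.692 = 1,211,705 BTU
= 1,211,705 / 100,000 = 12.12 therm
Cost = 12.12 × £0.786/therm = £9.52 ≈ £10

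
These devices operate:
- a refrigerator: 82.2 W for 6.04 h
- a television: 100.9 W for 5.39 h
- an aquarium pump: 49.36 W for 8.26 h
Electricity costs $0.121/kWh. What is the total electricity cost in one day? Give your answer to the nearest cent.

refrigerator: 82.2 W × 6.04 h = 496 Wh = 0.4965 kWh
television: 100.9 W × 5.39 h = 544 Wh = 0.5439 kWh
aquarium pump: 49.36 W × 8.26 h = 408 Wh = 0.4077 kWh
Total energy = 0.4965 + 0.5439 + 0.4077 = 1.448 kWh
Cost = 1.448 kWh × $0.121 = $0.18

$0.18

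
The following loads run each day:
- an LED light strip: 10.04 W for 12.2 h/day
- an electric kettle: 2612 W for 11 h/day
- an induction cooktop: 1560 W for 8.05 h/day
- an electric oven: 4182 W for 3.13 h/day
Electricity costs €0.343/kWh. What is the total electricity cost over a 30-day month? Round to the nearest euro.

LED light strip: 10.04 W × 12.2 h × 30 d = 3,675 Wh = 3.675 kWh
electric kettle: 2612 W × 11 h × 30 d = 861,960 Wh = 862 kWh
induction cooktop: 1560 W × 8.05 h × 30 d = 376,740 Wh = 376.7 kWh
electric oven: 4182 W × 3.13 h × 30 d = 392,690 Wh = 392.7 kWh
Total energy = 3.675 + 862 + 376.7 + 392.7 = 1,635 kWh
Cost = 1,635 kWh × €0.343 = €560.83 ≈ €561

€561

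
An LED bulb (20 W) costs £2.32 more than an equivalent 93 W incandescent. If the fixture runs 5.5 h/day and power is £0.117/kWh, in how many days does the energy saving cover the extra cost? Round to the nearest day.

Power saved = 93 − 20 = 73 W
Daily energy saved = 73 W × 5.5 h = 401.5 Wh = 0.4015 kWh
Daily savings = 0.4015 × £0.117 = £0.0470
Payback = £2.32 / £0.0470 per day = 49.39 days

49 days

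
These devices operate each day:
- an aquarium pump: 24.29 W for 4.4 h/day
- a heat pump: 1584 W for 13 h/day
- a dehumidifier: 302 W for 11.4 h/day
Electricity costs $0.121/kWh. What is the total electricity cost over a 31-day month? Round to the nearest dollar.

$91

aquarium pump: 24.29 W × 4.4 h × 31 d = 3,313 Wh = 3.313 kWh
heat pump: 1584 W × 13 h × 31 d = 638,352 Wh = 638.4 kWh
dehumidifier: 302 W × 11.4 h × 31 d = 106,727 Wh = 106.7 kWh
Total energy = 3.313 + 638.4 + 106.7 = 748.4 kWh
Cost = 748.4 kWh × $0.121 = $90.56 ≈ $91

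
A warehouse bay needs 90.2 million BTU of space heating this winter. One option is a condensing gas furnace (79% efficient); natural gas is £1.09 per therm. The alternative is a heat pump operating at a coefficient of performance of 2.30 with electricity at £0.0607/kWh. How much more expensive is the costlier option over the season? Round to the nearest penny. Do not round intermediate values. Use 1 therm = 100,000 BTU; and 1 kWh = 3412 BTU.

Heat load = 90.2 × 10⁶ BTU = 90,200,000 BTU
Gas: input = 90,200,000 / 0.79 = 114,177,215 BTU = 1,142 therm → 1,142 × £1.09 = £1,244.53
Heat pump: 90,200,000 BTU / 3412 = 26,440 kWh heat; / 2.30 = 11,490 kWh in → × £0.0607 = £697.68
Difference = |£1,244.53 − £697.68| = £546.85

£546.85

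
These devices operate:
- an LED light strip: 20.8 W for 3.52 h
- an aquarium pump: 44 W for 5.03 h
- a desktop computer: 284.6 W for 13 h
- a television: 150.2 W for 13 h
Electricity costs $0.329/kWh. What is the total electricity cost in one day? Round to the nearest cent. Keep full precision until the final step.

LED light strip: 20.8 W × 3.52 h = 73 Wh = 0.07322 kWh
aquarium pump: 44 W × 5.03 h = 221 Wh = 0.2213 kWh
desktop computer: 284.6 W × 13 h = 3,700 Wh = 3.7 kWh
television: 150.2 W × 13 h = 1,953 Wh = 1.953 kWh
Total energy = 0.07322 + 0.2213 + 3.7 + 1.953 = 5.947 kWh
Cost = 5.947 kWh × $0.329 = $1.96

$1.96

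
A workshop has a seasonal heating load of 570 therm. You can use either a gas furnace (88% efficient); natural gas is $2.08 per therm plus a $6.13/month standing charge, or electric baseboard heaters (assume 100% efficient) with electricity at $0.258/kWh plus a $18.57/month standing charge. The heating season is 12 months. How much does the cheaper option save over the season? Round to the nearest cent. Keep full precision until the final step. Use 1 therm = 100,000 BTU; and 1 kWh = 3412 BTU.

Heat load = 570 therm × 100,000 = 57,000,000 BTU
Gas: input = 57,000,000 / 0.88 = 64,772,727 BTU = 647.7 therm → 647.7 × $2.08 = $1,347.27; + 12 × $6.13 standing = $1,420.83
Electric: 57,000,000 BTU / 3412 = 16,710 kWh → × $0.258 = $4,310.08; + 12 × $18.57 standing = $4,532.92
Difference = |$1,420.83 − $4,532.92| = $3,112.09

$3112.09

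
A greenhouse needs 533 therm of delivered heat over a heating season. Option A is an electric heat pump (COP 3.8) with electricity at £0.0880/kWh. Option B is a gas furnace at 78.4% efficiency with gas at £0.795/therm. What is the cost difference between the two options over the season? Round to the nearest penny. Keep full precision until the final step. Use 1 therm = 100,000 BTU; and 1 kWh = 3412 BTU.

£178.72

Heat load = 533 therm × 100,000 = 53,300,000 BTU
Gas: input = 53,300,000 / 0.784 = 67,984,694 BTU = 679.8 therm → 679.8 × £0.795 = £540.48
Heat pump: 53,300,000 BTU / 3412 = 15,620 kWh heat; / 3.8 = 4,111 kWh in → × £0.0880 = £361.76
Difference = |£540.48 − £361.76| = £178.72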